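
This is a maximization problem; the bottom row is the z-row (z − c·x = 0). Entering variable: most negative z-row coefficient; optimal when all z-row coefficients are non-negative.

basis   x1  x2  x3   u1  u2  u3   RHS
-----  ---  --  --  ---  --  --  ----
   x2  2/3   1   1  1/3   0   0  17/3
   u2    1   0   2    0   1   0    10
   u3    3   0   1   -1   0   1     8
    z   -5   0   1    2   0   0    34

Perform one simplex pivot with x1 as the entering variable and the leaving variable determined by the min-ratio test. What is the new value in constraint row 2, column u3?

-1/3

Ratio test on column x1 — row 1: (17/3)/(2/3) = 17/2; row 2: 10/1 = 10; row 3: 8/3 = 8/3. Minimum is 8/3 at row 3 (u3 leaves); pivot element 3.
Divide row 3 by 3; eliminate column x1 from the other rows.
Row 2 update in column u3: 0 − 1·(1/3) = -1/3.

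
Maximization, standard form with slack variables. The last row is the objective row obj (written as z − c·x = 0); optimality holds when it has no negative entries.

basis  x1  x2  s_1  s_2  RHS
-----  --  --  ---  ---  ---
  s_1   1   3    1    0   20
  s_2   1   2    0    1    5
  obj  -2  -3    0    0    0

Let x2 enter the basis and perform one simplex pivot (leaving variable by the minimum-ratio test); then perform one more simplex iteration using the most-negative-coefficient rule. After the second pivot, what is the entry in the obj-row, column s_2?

Ratio test on column x2 — row 1: 20/3 = 20/3; row 2: 5/2 = 5/2. Minimum is 5/2 at row 2 (s_2 leaves); pivot element 2.
Divide row 2 by 2; eliminate column x2 from the other rows.
Second iteration: most negative obj-row entry is -1/2 in column x1, so x1 enters.
Ratio test on column x1 — row 1: entry -1/2 ≤ 0; row 2: (5/2)/(1/2) = 5. Minimum is 5 at row 2 (x2 leaves); pivot element 1/2.
Divide row 2 by 1/2; eliminate column x1 from the other rows.
After both pivots, the entry at the obj-row, column s_2 is 2.

2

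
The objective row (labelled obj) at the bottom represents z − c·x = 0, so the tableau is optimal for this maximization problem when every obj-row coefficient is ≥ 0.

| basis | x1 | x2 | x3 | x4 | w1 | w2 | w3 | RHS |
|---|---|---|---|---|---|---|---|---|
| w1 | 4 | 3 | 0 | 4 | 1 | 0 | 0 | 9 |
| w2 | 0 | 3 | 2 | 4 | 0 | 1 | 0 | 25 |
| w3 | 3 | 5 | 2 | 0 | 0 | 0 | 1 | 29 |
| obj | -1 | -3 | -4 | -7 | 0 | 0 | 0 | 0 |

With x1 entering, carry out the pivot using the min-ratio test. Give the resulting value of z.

Ratio test on column x1 — row 1: 9/4 = 9/4; row 2: entry 0 ≤ 0; row 3: 29/3 = 29/3. Minimum is 9/4 at row 1 (w1 leaves); pivot element 4.
Pivot on row 1; the obj-row RHS becomes 0 − (-1)·(9/4) = 9/4.

9/4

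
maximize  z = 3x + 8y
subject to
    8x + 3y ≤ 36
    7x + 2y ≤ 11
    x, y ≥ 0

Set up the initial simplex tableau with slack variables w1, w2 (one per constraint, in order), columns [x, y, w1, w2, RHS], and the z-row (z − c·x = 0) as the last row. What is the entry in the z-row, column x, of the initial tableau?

The z-row carries the negated objective coefficients: the x entry is -3.

-3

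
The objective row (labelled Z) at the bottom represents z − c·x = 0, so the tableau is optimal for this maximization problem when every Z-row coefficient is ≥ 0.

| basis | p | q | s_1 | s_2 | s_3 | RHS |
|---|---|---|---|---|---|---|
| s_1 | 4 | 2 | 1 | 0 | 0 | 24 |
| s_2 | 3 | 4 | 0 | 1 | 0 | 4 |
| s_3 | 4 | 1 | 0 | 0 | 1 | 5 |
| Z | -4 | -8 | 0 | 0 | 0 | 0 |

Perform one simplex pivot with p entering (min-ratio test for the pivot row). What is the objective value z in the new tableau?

5

Ratio test on column p — row 1: 24/4 = 6; row 2: 4/3 = 4/3; row 3: 5/4 = 5/4. Minimum is 5/4 at row 3 (s_3 leaves); pivot element 4.
Pivot on row 3; the Z-row RHS becomes 0 − (-4)·(5/4) = 5.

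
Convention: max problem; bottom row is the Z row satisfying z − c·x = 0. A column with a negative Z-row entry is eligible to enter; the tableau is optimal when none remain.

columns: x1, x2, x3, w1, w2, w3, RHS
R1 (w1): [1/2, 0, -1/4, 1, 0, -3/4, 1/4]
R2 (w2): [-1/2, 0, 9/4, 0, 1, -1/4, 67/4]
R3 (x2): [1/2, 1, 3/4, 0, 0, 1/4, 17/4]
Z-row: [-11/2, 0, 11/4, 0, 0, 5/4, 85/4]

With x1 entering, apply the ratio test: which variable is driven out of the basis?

w1

Column x1 entries and ratios — w1: (1/4)/(1/2) = 1/2; w2: -1/2 ≤ 0, skip; x2: (17/4)/(1/2) = 17/2.
Smallest ratio is 1/2 in the row of w1, so w1 leaves.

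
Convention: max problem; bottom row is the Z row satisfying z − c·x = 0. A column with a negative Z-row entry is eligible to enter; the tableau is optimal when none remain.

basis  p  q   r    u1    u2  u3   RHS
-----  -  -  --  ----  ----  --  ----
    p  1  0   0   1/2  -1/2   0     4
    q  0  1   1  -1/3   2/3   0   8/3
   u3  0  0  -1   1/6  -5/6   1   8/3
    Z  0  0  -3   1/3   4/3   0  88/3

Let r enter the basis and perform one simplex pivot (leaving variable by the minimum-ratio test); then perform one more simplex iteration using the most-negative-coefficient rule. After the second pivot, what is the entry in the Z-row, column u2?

8/3

Ratio test on column r — row 1: entry 0 ≤ 0; row 2: (8/3)/1 = 8/3; row 3: entry -1 ≤ 0. Minimum is 8/3 at row 2 (q leaves); pivot element 1.
Divide row 2 by 1; eliminate column r from the other rows.
Second iteration: most negative Z-row entry is -2/3 in column u1, so u1 enters.
Ratio test on column u1 — row 1: 4/(1/2) = 8; row 2: entry -1/3 ≤ 0; row 3: entry -1/6 ≤ 0. Minimum is 8 at row 1 (p leaves); pivot element 1/2.
Divide row 1 by 1/2; eliminate column u1 from the other rows.
After both pivots, the entry at the Z-row, column u2 is 8/3.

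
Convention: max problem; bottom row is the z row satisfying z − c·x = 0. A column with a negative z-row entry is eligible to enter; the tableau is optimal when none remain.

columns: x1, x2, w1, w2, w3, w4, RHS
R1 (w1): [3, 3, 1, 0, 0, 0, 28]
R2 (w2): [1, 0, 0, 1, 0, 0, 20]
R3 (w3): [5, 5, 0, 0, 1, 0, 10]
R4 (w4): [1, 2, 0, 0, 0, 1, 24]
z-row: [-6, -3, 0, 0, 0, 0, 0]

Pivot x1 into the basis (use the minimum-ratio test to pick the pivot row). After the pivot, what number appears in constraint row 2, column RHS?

18

Ratio test on column x1 — row 1: 28/3 = 28/3; row 2: 20/1 = 20; row 3: 10/5 = 2; row 4: 24/1 = 24. Minimum is 2 at row 3 (w3 leaves); pivot element 5.
Divide row 3 by 5; eliminate column x1 from the other rows.
Row 2 update in column RHS: 20 − 1·2 = 18.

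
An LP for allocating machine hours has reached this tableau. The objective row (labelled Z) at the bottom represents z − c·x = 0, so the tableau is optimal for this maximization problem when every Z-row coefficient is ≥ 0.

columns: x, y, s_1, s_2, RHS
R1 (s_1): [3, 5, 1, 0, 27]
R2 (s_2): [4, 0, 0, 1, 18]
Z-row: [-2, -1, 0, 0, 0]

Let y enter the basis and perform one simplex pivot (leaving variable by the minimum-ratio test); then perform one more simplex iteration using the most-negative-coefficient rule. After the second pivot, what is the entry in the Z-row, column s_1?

Ratio test on column y — row 1: 27/5 = 27/5; row 2: entry 0 ≤ 0. Minimum is 27/5 at row 1 (s_1 leaves); pivot element 5.
Divide row 1 by 5; eliminate column y from the other rows.
Second iteration: most negative Z-row entry is -7/5 in column x, so x enters.
Ratio test on column x — row 1: (27/5)/(3/5) = 9; row 2: 18/4 = 9/2. Minimum is 9/2 at row 2 (s_2 leaves); pivot element 4.
Divide row 2 by 4; eliminate column x from the other rows.
After both pivots, the entry at the Z-row, column s_1 is 1/5.

1/5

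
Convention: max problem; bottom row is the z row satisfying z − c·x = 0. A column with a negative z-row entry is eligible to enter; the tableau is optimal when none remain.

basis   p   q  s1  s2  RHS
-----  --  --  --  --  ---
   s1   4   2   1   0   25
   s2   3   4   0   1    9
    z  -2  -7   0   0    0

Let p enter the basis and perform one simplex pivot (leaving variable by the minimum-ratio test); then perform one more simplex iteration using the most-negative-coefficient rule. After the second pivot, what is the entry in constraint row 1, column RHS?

41/2

Ratio test on column p — row 1: 25/4 = 25/4; row 2: 9/3 = 3. Minimum is 3 at row 2 (s2 leaves); pivot element 3.
Divide row 2 by 3; eliminate column p from the other rows.
Second iteration: most negative z-row entry is -13/3 in column q, so q enters.
Ratio test on column q — row 1: entry -10/3 ≤ 0; row 2: 3/(4/3) = 9/4. Minimum is 9/4 at row 2 (p leaves); pivot element 4/3.
Divide row 2 by 4/3; eliminate column q from the other rows.
After both pivots, the entry at constraint row 1, column RHS is 41/2.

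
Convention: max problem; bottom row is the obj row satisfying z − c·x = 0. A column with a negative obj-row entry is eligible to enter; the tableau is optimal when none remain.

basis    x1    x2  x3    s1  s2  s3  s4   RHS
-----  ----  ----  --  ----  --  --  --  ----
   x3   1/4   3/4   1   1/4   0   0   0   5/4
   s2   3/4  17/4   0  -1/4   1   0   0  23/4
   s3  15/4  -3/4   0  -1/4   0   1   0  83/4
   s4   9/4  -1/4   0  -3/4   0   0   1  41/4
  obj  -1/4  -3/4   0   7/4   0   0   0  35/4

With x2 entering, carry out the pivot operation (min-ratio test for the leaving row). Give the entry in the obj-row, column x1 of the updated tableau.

-2/17

Ratio test on column x2 — row 1: (5/4)/(3/4) = 5/3; row 2: (23/4)/(17/4) = 23/17; row 3: entry -3/4 ≤ 0; row 4: entry -1/4 ≤ 0. Minimum is 23/17 at row 2 (s2 leaves); pivot element 17/4.
Divide row 2 by 17/4; eliminate column x2 from the other rows.
obj-row update in column x1: -1/4 − (-3/4)·(3/17) = -2/17.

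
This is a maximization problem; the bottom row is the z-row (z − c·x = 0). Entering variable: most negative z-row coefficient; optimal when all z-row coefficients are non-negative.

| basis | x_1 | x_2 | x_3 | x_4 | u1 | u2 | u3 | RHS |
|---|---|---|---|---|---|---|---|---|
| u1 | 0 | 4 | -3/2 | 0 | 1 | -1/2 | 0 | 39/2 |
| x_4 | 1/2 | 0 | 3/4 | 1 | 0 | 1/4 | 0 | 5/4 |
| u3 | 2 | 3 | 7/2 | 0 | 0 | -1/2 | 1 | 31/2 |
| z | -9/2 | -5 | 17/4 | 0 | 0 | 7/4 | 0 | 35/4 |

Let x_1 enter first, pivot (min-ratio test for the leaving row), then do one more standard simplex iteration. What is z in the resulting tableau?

75/2

Ratio test on column x_1 — row 1: entry 0 ≤ 0; row 2: (5/4)/(1/2) = 5/2; row 3: (31/2)/2 = 31/4. Minimum is 5/2 at row 2 (x_4 leaves); pivot element 1/2.
Pivot on row 2; the z-row RHS becomes 35/4 − (-9/2)·(5/2) = 20.
Next entering variable (most negative z-row entry -5): x_2.
Ratio test on column x_2 — row 1: (39/2)/4 = 39/8; row 2: entry 0 ≤ 0; row 3: (21/2)/3 = 7/2. Minimum is 7/2 at row 3 (u3 leaves); pivot element 3.
After the second pivot the z-row RHS is 20 − (-5)·(7/2) = 75/2.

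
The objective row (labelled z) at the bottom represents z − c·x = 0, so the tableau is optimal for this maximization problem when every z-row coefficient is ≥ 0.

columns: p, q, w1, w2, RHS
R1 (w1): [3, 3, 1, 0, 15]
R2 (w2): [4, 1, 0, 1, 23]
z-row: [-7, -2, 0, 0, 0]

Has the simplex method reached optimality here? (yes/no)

no

The z-row has a negative entry -7 in column p, so it is not optimal.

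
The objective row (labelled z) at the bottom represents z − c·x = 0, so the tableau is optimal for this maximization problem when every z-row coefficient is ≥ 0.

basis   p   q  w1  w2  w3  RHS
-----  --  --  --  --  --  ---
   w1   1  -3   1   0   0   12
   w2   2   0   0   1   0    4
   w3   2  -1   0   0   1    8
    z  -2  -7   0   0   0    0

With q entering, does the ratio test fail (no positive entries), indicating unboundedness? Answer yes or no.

yes

Every constraint-row entry in column q is ≤ 0, so increasing q is unbounded.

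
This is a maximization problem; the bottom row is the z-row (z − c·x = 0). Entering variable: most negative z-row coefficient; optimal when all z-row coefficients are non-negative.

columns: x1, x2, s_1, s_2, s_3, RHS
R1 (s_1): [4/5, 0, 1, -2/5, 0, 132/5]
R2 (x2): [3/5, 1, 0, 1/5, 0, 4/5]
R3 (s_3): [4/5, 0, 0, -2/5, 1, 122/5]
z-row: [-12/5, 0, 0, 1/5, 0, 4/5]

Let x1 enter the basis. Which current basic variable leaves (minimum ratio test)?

x2

Column x1 entries and ratios — s_1: (132/5)/(4/5) = 33; x2: (4/5)/(3/5) = 4/3; s_3: (122/5)/(4/5) = 61/2.
Smallest ratio is 4/3 in the row of x2, so x2 leaves.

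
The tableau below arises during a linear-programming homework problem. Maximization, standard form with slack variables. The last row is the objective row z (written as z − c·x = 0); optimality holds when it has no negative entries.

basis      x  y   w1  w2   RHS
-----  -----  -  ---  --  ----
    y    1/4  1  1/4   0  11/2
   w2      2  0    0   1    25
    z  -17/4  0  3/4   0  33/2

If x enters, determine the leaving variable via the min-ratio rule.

w2

Column x entries and ratios — y: (11/2)/(1/4) = 22; w2: 25/2 = 25/2.
Smallest ratio is 25/2 in the row of w2, so w2 leaves.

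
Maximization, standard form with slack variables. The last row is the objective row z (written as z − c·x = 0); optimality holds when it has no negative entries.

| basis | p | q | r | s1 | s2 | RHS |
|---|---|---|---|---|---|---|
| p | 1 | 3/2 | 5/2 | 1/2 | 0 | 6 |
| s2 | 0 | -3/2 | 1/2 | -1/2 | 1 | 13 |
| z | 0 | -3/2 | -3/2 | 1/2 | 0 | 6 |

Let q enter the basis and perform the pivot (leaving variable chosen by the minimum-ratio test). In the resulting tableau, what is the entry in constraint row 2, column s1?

Ratio test on column q — row 1: 6/(3/2) = 4; row 2: entry -3/2 ≤ 0. Minimum is 4 at row 1 (p leaves); pivot element 3/2.
Divide row 1 by 3/2; eliminate column q from the other rows.
Row 2 update in column s1: -1/2 − (-3/2)·(1/3) = 0.

0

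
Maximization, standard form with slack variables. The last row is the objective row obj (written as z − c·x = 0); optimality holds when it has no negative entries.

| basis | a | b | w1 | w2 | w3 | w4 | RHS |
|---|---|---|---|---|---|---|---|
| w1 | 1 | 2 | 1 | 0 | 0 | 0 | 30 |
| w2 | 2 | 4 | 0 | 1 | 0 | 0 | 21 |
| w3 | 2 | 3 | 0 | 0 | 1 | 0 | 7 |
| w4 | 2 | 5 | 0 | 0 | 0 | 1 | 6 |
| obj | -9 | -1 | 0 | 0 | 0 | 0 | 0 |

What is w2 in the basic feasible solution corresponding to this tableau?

21

w2 is basic (row 2); its value is the RHS of that row, 21.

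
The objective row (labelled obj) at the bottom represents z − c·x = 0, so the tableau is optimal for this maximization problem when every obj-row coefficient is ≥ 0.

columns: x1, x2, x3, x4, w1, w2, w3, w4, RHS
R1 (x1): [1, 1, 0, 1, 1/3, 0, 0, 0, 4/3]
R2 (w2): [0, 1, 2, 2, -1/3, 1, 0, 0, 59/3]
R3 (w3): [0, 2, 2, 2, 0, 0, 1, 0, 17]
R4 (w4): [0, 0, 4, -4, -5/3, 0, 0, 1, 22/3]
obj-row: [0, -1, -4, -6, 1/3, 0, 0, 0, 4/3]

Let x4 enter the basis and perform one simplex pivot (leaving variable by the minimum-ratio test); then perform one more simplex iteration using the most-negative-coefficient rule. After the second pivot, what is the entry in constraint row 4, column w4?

Ratio test on column x4 — row 1: (4/3)/1 = 4/3; row 2: (59/3)/2 = 59/6; row 3: 17/2 = 17/2; row 4: entry -4 ≤ 0. Minimum is 4/3 at row 1 (x1 leaves); pivot element 1.
Divide row 1 by 1; eliminate column x4 from the other rows.
Second iteration: most negative obj-row entry is -4 in column x3, so x3 enters.
Ratio test on column x3 — row 1: entry 0 ≤ 0; row 2: 17/2 = 17/2; row 3: (43/3)/2 = 43/6; row 4: (38/3)/4 = 19/6. Minimum is 19/6 at row 4 (w4 leaves); pivot element 4.
Divide row 4 by 4; eliminate column x3 from the other rows.
After both pivots, the entry at constraint row 4, column w4 is 1/4.

1/4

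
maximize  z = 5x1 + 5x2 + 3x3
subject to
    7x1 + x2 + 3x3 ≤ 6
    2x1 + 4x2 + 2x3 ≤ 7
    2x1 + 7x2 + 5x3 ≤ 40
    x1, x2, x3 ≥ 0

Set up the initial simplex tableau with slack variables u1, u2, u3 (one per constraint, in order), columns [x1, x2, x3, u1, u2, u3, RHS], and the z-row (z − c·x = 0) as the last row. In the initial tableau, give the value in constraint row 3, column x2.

Constraint 3 has coefficient 7 on x2.

7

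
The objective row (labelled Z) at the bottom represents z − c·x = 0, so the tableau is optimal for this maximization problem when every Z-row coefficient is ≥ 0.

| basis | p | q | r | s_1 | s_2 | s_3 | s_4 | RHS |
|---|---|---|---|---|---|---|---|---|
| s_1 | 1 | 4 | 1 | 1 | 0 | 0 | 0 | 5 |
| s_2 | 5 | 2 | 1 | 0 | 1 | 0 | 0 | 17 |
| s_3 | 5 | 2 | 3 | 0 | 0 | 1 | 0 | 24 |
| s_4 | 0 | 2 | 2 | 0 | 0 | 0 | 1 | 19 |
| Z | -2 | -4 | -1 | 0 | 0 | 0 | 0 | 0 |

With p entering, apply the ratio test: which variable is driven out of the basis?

s_2

Column p entries and ratios — s_1: 5/1 = 5; s_2: 17/5 = 17/5; s_3: 24/5 = 24/5; s_4: 0 ≤ 0, skip.
Smallest ratio is 17/5 in the row of s_2, so s_2 leaves.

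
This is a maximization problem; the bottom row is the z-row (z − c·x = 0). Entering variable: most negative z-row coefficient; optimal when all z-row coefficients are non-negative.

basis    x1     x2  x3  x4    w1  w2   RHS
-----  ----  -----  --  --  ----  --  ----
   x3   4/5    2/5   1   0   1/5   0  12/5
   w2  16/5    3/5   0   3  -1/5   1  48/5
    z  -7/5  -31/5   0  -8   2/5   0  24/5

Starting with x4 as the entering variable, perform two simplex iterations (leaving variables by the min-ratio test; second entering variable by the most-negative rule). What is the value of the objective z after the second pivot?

58

Ratio test on column x4 — row 1: entry 0 ≤ 0; row 2: (48/5)/3 = 16/5. Minimum is 16/5 at row 2 (w2 leaves); pivot element 3.
Pivot on row 2; the z-row RHS becomes 24/5 − (-8)·(16/5) = 152/5.
Next entering variable (most negative z-row entry -23/5): x2.
Ratio test on column x2 — row 1: (12/5)/(2/5) = 6; row 2: (16/5)/(1/5) = 16. Minimum is 6 at row 1 (x3 leaves); pivot element 2/5.
After the second pivot the z-row RHS is 152/5 − (-23/5)·6 = 58.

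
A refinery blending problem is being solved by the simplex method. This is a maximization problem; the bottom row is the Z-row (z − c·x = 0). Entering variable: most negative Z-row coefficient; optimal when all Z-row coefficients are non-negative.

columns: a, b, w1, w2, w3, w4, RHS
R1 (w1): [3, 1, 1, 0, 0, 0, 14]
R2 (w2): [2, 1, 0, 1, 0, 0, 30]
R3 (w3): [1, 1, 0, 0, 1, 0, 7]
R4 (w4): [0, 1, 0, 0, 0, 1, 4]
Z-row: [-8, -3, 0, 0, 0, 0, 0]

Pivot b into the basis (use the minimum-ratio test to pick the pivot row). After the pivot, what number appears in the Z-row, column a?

-8

Ratio test on column b — row 1: 14/1 = 14; row 2: 30/1 = 30; row 3: 7/1 = 7; row 4: 4/1 = 4. Minimum is 4 at row 4 (w4 leaves); pivot element 1.
Divide row 4 by 1; eliminate column b from the other rows.
Z-row update in column a: -8 − (-3)·0 = -8.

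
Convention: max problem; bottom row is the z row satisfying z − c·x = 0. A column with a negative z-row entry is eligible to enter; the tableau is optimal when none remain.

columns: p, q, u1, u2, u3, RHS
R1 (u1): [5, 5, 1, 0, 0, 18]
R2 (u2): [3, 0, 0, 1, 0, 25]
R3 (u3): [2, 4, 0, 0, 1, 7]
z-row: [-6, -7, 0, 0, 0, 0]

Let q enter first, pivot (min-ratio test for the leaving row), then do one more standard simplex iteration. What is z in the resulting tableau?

21

Ratio test on column q — row 1: 18/5 = 18/5; row 2: entry 0 ≤ 0; row 3: 7/4 = 7/4. Minimum is 7/4 at row 3 (u3 leaves); pivot element 4.
Pivot on row 3; the z-row RHS becomes 0 − (-7)·(7/4) = 49/4.
Next entering variable (most negative z-row entry -5/2): p.
Ratio test on column p — row 1: (37/4)/(5/2) = 37/10; row 2: 25/3 = 25/3; row 3: (7/4)/(1/2) = 7/2. Minimum is 7/2 at row 3 (q leaves); pivot element 1/2.
After the second pivot the z-row RHS is 49/4 − (-5/2)·(7/2) = 21.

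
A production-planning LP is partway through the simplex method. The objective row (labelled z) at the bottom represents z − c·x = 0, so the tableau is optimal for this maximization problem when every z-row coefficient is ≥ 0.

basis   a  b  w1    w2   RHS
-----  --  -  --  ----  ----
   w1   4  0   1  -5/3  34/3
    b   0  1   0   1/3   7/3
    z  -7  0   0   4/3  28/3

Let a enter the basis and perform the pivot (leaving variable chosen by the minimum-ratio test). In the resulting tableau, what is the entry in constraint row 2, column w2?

Ratio test on column a — row 1: (34/3)/4 = 17/6; row 2: entry 0 ≤ 0. Minimum is 17/6 at row 1 (w1 leaves); pivot element 4.
Divide row 1 by 4; eliminate column a from the other rows.
Row 2 update in column w2: 1/3 − 0·(-5/12) = 1/3.

1/3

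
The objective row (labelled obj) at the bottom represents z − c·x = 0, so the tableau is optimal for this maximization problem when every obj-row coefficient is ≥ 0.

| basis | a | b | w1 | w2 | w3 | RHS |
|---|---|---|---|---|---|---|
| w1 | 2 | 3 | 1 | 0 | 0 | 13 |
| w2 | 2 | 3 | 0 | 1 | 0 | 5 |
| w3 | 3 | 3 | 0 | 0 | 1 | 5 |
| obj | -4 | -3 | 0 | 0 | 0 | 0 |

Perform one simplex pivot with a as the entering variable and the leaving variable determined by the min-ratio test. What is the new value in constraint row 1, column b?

1

Ratio test on column a — row 1: 13/2 = 13/2; row 2: 5/2 = 5/2; row 3: 5/3 = 5/3. Minimum is 5/3 at row 3 (w3 leaves); pivot element 3.
Divide row 3 by 3; eliminate column a from the other rows.
Row 1 update in column b: 3 − 2·1 = 1.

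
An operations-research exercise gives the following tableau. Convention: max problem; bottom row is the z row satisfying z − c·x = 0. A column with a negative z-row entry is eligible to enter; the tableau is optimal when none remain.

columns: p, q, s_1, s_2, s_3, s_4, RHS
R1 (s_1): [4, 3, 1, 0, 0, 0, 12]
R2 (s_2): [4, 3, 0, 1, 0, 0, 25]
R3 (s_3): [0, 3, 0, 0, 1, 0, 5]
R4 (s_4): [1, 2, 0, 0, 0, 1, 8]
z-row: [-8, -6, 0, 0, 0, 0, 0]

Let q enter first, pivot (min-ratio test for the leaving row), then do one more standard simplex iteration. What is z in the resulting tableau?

Ratio test on column q — row 1: 12/3 = 4; row 2: 25/3 = 25/3; row 3: 5/3 = 5/3; row 4: 8/2 = 4. Minimum is 5/3 at row 3 (s_3 leaves); pivot element 3.
Pivot on row 3; the z-row RHS becomes 0 − (-6)·(5/3) = 10.
Next entering variable (most negative z-row entry -8): p.
Ratio test on column p — row 1: 7/4 = 7/4; row 2: 20/4 = 5; row 3: entry 0 ≤ 0; row 4: (14/3)/1 = 14/3. Minimum is 7/4 at row 1 (s_1 leaves); pivot element 4.
After the second pivot the z-row RHS is 10 − (-8)·(7/4) = 24.

24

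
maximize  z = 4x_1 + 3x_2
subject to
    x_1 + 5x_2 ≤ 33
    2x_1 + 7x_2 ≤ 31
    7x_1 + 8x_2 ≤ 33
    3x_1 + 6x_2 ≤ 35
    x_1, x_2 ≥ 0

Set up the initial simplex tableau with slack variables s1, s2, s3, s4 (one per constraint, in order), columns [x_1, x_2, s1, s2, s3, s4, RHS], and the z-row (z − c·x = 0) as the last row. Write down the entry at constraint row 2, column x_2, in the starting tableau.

7

Constraint 2 has coefficient 7 on x_2.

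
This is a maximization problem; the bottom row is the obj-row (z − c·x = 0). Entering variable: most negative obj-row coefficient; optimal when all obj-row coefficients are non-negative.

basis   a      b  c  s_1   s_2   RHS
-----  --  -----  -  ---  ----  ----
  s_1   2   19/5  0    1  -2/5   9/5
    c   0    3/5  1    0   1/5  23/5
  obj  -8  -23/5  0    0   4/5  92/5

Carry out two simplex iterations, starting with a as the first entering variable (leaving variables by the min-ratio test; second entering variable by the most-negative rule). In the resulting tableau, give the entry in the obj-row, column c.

Ratio test on column a — row 1: (9/5)/2 = 9/10; row 2: entry 0 ≤ 0. Minimum is 9/10 at row 1 (s_1 leaves); pivot element 2.
Divide row 1 by 2; eliminate column a from the other rows.
Second iteration: most negative obj-row entry is -4/5 in column s_2, so s_2 enters.
Ratio test on column s_2 — row 1: entry -1/5 ≤ 0; row 2: (23/5)/(1/5) = 23. Minimum is 23 at row 2 (c leaves); pivot element 1/5.
Divide row 2 by 1/5; eliminate column s_2 from the other rows.
After both pivots, the entry at the obj-row, column c is 4.

4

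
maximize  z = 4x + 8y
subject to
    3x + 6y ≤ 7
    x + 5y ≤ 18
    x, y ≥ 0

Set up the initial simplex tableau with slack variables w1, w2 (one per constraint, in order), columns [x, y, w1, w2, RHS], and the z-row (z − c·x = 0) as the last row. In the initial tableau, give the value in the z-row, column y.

-8

The z-row carries the negated objective coefficients: the y entry is -8.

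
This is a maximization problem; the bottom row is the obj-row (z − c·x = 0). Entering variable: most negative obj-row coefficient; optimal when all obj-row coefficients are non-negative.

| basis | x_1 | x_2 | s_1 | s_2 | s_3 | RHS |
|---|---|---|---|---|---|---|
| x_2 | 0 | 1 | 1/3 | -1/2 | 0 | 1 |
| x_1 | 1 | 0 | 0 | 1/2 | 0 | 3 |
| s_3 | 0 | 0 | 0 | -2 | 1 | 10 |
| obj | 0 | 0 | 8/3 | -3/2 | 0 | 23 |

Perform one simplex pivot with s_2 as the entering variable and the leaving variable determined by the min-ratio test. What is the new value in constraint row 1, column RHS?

4

Ratio test on column s_2 — row 1: entry -1/2 ≤ 0; row 2: 3/(1/2) = 6; row 3: entry -2 ≤ 0. Minimum is 6 at row 2 (x_1 leaves); pivot element 1/2.
Divide row 2 by 1/2; eliminate column s_2 from the other rows.
Row 1 update in column RHS: 1 − (-1/2)·6 = 4.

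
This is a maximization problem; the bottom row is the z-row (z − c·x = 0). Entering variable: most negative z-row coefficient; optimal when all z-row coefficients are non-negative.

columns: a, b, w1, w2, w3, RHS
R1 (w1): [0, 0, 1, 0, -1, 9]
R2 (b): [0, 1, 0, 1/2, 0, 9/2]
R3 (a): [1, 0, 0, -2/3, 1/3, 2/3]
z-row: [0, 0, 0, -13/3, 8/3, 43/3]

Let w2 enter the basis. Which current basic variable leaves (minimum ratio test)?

Column w2 entries and ratios — w1: 0 ≤ 0, skip; b: (9/2)/(1/2) = 9; a: -2/3 ≤ 0, skip.
Smallest ratio is 9 in the row of b, so b leaves.

b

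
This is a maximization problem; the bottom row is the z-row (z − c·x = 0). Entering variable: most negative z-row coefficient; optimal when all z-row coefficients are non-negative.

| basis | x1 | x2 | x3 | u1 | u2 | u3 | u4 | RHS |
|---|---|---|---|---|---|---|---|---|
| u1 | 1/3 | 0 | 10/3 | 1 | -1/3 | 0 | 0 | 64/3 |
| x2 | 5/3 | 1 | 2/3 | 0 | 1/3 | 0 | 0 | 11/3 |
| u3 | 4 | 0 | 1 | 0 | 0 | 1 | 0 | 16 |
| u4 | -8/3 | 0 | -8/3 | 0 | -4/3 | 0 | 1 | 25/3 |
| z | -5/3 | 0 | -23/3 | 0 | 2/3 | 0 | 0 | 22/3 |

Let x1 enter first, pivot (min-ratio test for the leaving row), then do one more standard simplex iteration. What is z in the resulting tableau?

99/2

Ratio test on column x1 — row 1: (64/3)/(1/3) = 64; row 2: (11/3)/(5/3) = 11/5; row 3: 16/4 = 4; row 4: entry -8/3 ≤ 0. Minimum is 11/5 at row 2 (x2 leaves); pivot element 5/3.
Pivot on row 2; the z-row RHS becomes 22/3 − (-5/3)·(11/5) = 11.
Next entering variable (most negative z-row entry -7): x3.
Ratio test on column x3 — row 1: (103/5)/(16/5) = 103/16; row 2: (11/5)/(2/5) = 11/2; row 3: entry -3/5 ≤ 0; row 4: entry -8/5 ≤ 0. Minimum is 11/2 at row 2 (x1 leaves); pivot element 2/5.
After the second pivot the z-row RHS is 11 − (-7)·(11/2) = 99/2.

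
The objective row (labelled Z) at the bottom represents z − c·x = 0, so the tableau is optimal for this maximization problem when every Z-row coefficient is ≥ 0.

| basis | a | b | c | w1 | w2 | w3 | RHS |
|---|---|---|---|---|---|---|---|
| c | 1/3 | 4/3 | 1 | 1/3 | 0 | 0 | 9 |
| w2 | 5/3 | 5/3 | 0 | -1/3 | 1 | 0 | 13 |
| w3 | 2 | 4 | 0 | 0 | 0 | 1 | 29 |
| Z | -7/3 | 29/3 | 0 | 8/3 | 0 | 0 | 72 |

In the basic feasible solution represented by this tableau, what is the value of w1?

0

w1 is not in the basis, so in the current basic feasible solution w1 = 0.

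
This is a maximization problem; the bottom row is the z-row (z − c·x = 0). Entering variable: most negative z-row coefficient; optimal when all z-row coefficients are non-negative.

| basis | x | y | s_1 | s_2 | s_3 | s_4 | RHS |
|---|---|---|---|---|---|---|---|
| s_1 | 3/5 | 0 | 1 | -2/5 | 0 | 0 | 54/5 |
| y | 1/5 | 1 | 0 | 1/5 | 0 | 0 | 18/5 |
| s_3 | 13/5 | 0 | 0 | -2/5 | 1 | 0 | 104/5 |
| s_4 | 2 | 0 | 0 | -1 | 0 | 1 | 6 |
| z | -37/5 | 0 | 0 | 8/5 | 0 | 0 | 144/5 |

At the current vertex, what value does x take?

x is not in the basis, so in the current basic feasible solution x = 0.

0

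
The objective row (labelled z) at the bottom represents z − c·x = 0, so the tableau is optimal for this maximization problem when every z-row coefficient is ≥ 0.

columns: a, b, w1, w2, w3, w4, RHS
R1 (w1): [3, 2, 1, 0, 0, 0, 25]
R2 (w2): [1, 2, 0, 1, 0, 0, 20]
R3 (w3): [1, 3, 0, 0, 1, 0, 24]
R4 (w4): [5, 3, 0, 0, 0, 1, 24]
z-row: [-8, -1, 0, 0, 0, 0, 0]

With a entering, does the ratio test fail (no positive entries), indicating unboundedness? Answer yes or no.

Column a has positive entries in row(s) 1, 2, 3, 4, so the ratio test bounds it — not unbounded.

no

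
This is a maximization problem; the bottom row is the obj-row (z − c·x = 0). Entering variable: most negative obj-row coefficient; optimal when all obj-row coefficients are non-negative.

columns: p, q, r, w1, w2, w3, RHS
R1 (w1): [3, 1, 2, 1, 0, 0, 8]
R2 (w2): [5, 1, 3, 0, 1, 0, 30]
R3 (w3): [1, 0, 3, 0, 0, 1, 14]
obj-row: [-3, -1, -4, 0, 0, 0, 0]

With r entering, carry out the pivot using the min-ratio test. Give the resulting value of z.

Ratio test on column r — row 1: 8/2 = 4; row 2: 30/3 = 10; row 3: 14/3 = 14/3. Minimum is 4 at row 1 (w1 leaves); pivot element 2.
Pivot on row 1; the obj-row RHS becomes 0 − (-4)·4 = 16.

16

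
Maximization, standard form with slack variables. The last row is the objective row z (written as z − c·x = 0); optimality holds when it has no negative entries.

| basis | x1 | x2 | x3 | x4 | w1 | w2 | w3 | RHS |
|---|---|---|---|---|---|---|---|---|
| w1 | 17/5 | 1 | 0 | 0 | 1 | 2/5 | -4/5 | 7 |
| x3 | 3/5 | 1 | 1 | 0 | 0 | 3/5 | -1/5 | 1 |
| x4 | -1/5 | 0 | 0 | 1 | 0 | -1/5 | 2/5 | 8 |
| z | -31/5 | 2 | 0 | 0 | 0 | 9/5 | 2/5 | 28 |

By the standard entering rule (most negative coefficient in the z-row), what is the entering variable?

x1

Negative z-row entries: x1: -31/5.
The most negative is -31/5 in column x1, so x1 enters.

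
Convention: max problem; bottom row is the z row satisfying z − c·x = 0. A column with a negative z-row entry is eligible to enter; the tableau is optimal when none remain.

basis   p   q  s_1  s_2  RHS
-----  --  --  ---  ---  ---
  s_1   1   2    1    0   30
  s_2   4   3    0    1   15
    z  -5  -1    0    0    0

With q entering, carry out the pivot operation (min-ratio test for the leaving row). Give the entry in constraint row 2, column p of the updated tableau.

4/3

Ratio test on column q — row 1: 30/2 = 15; row 2: 15/3 = 5. Minimum is 5 at row 2 (s_2 leaves); pivot element 3.
Divide row 2 by 3; eliminate column q from the other rows.
In the new row 2, the p entry is the old entry divided by the pivot: 4/3 = 4/3.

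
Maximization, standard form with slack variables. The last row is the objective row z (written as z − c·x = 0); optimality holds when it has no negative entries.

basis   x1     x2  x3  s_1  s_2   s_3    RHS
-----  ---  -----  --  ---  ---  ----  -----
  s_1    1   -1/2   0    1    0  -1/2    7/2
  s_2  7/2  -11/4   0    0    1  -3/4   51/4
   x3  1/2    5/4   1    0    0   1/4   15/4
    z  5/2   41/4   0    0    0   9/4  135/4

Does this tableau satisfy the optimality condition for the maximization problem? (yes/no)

Every z-row coefficient is ≥ 0, so the tableau is optimal.

yes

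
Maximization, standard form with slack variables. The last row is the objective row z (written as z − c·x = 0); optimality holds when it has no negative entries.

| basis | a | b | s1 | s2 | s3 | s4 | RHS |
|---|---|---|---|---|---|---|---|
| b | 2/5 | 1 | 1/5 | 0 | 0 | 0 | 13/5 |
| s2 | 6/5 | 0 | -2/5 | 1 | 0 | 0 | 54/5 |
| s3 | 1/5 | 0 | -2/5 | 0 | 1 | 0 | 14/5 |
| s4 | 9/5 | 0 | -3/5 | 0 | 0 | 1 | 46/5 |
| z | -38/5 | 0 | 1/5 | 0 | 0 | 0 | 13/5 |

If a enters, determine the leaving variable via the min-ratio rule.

Column a entries and ratios — b: (13/5)/(2/5) = 13/2; s2: (54/5)/(6/5) = 9; s3: (14/5)/(1/5) = 14; s4: (46/5)/(9/5) = 46/9.
Smallest ratio is 46/9 in the row of s4, so s4 leaves.

s4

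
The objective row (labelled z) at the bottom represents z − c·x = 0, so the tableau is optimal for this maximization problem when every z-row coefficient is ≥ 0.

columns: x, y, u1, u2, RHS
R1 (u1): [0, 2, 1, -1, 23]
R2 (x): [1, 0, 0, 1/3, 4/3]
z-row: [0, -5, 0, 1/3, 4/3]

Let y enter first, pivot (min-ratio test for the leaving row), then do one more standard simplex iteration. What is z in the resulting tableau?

135/2

Ratio test on column y — row 1: 23/2 = 23/2; row 2: entry 0 ≤ 0. Minimum is 23/2 at row 1 (u1 leaves); pivot element 2.
Pivot on row 1; the z-row RHS becomes 4/3 − (-5)·(23/2) = 353/6.
Next entering variable (most negative z-row entry -13/6): u2.
Ratio test on column u2 — row 1: entry -1/2 ≤ 0; row 2: (4/3)/(1/3) = 4. Minimum is 4 at row 2 (x leaves); pivot element 1/3.
After the second pivot the z-row RHS is 353/6 − (-13/6)·4 = 135/2.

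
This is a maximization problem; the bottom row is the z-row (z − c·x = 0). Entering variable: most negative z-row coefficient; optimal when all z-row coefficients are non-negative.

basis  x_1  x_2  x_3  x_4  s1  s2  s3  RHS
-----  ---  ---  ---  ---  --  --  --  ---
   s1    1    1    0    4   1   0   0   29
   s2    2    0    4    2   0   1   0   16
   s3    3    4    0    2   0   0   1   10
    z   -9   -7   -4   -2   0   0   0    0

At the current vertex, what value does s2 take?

s2 is basic (row 2); its value is the RHS of that row, 16.

16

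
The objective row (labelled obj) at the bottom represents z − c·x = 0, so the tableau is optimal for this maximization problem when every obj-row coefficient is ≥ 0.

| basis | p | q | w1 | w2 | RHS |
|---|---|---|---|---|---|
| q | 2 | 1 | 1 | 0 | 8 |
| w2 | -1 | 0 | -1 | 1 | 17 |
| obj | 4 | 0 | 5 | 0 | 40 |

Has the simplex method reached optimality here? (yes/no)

Every obj-row coefficient is ≥ 0, so the tableau is optimal.

yes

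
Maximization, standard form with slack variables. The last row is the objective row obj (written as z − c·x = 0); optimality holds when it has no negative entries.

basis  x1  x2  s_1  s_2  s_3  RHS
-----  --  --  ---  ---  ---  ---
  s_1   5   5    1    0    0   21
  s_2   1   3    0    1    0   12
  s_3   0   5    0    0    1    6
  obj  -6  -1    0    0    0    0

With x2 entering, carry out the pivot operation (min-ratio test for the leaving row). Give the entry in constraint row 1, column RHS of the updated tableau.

15

Ratio test on column x2 — row 1: 21/5 = 21/5; row 2: 12/3 = 4; row 3: 6/5 = 6/5. Minimum is 6/5 at row 3 (s_3 leaves); pivot element 5.
Divide row 3 by 5; eliminate column x2 from the other rows.
Row 1 update in column RHS: 21 − 5·(6/5) = 15.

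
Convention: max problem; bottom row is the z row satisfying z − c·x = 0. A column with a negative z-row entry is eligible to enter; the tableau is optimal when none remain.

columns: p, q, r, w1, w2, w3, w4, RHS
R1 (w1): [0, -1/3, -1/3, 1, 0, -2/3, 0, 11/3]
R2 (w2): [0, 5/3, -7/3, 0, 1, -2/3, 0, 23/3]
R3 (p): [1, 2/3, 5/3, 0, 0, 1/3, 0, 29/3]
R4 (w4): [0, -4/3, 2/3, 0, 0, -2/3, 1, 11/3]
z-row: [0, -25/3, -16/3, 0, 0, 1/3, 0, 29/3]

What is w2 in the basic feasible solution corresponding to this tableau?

w2 is basic (row 2); its value is the RHS of that row, 23/3.

23/3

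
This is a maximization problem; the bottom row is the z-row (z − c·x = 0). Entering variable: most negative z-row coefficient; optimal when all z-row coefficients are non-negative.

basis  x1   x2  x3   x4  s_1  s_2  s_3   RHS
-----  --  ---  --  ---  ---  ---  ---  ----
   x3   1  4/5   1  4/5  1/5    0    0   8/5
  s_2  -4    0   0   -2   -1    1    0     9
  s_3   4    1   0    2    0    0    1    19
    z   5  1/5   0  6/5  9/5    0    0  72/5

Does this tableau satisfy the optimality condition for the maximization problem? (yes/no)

Every z-row coefficient is ≥ 0, so the tableau is optimal.

yes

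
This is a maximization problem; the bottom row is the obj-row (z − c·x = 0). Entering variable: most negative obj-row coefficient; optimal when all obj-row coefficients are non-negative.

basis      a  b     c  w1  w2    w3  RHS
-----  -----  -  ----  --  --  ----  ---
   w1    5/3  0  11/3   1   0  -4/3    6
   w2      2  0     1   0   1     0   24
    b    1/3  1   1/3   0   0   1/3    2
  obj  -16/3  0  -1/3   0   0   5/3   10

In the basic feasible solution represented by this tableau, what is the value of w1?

w1 is basic (row 1); its value is the RHS of that row, 6.

6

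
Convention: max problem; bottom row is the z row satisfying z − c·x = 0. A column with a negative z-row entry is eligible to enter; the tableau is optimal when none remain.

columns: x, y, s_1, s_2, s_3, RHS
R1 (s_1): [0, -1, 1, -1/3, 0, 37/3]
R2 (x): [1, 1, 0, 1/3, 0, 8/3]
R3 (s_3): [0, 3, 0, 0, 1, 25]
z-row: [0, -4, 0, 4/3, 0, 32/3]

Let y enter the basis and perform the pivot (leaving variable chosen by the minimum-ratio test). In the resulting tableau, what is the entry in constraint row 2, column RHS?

8/3

Ratio test on column y — row 1: entry -1 ≤ 0; row 2: (8/3)/1 = 8/3; row 3: 25/3 = 25/3. Minimum is 8/3 at row 2 (x leaves); pivot element 1.
Divide row 2 by 1; eliminate column y from the other rows.
In the new row 2, the RHS entry is the old entry divided by the pivot: (8/3)/1 = 8/3.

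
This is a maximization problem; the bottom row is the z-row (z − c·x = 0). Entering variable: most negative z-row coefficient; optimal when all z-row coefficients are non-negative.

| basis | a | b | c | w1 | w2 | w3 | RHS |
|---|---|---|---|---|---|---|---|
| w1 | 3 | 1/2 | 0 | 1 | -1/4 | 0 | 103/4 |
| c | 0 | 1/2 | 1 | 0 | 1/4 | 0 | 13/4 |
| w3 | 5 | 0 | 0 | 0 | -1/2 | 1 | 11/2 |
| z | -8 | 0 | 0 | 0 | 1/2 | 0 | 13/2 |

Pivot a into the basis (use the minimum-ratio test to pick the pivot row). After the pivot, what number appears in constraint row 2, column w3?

Ratio test on column a — row 1: (103/4)/3 = 103/12; row 2: entry 0 ≤ 0; row 3: (11/2)/5 = 11/10. Minimum is 11/10 at row 3 (w3 leaves); pivot element 5.
Divide row 3 by 5; eliminate column a from the other rows.
Row 2 update in column w3: 0 − 0·(1/5) = 0.

0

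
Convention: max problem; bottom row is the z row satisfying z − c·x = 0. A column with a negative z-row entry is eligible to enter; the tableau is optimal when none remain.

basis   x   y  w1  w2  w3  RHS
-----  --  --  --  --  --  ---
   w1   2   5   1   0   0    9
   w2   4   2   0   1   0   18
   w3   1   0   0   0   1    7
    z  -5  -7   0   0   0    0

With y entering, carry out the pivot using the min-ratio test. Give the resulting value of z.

Ratio test on column y — row 1: 9/5 = 9/5; row 2: 18/2 = 9; row 3: entry 0 ≤ 0. Minimum is 9/5 at row 1 (w1 leaves); pivot element 5.
Pivot on row 1; the z-row RHS becomes 0 − (-7)·(9/5) = 63/5.

63/5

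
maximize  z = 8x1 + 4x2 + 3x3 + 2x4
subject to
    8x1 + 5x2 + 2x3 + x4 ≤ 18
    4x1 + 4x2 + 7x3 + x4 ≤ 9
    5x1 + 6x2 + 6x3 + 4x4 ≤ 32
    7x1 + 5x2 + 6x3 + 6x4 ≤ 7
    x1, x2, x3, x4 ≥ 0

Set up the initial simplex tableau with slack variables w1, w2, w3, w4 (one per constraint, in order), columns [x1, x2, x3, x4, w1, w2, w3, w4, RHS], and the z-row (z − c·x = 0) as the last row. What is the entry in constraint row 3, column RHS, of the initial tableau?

32

The RHS of constraint 3 is b_3 = 32.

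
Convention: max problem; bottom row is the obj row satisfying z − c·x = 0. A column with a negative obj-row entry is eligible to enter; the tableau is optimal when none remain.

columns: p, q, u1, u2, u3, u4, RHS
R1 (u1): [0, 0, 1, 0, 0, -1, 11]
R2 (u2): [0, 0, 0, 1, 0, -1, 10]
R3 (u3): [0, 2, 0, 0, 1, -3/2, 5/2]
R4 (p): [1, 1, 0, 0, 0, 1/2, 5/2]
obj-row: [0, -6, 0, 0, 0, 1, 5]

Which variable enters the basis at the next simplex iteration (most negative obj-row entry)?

q

Negative obj-row entries: q: -6.
The most negative is -6 in column q, so q enters.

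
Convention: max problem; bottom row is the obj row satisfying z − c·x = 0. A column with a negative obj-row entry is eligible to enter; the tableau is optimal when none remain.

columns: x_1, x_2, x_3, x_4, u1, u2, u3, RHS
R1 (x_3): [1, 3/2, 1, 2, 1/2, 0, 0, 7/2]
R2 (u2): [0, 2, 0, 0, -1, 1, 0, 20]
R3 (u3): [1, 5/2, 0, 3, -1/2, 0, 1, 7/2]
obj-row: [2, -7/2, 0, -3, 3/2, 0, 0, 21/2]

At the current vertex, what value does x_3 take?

7/2

x_3 is basic (row 1); its value is the RHS of that row, 7/2.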